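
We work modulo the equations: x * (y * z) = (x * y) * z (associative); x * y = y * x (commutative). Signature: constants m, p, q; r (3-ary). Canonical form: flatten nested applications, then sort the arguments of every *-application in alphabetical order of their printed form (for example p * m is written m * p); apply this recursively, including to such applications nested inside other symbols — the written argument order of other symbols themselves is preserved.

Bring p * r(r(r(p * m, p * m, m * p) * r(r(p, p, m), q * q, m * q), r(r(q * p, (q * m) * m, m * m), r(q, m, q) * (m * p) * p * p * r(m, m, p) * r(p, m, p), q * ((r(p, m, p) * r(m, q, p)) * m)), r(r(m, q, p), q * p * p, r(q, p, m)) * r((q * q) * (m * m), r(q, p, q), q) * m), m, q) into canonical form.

Canonicalize subterm:  r(r(r(p * m, p * m, m * p) * r(r(p, p, m), q * q, m * q), r(r(q * p, (q * m) * m, m * m), r(q, m, q) * (m * p) * p * p * r(m, m, p) * r(p, m, p), q * ((r(p, m, p) * r(m, q, p)) * m)), r(r(m, q, p), q * p * p, r(q, p, m)) * r((q * q) * (m * m), r(q, p, q), q) * m), m, q)  →  r(r(r(m * p, m * p, m * p) * r(r(p, p, m), q * q, m * q), r(r(p * q, m * m * q, m * m), m * p * p * p * r(m, m, p) * r(p, m, p) * r(q, m, q), m * q * r(m, q, p) * r(p, m, p)), m * r(m * m * q * q, r(q, p, q), q) * r(r(m, q, p), p * p * q, r(q, p, m))), m, q)
Order the arguments:  p * r(r(r(m * p, m * p, m * p) * r(r(p, p, m), q * q, m * q), r(r(p * q, m * m * q, m * m), m * p * p * p * r(m, m, p) * r(p, m, p) * r(q, m, q), m * q * r(m, q, p) * r(p, m, p)), m * r(m * m * q * q, r(q, p, q), q) * r(r(m, q, p), p * p * q, r(q, p, m))), m, q)

Answer: p * r(r(r(m * p, m * p, m * p) * r(r(p, p, m), q * q, m * q), r(r(p * q, m * m * q, m * m), m * p * p * p * r(m, m, p) * r(p, m, p) * r(q, m, q), m * q * r(m, q, p) * r(p, m, p)), m * r(m * m * q * q, r(q, p, q), q) * r(r(m, q, p), p * p * q, r(q, p, m))), m, q)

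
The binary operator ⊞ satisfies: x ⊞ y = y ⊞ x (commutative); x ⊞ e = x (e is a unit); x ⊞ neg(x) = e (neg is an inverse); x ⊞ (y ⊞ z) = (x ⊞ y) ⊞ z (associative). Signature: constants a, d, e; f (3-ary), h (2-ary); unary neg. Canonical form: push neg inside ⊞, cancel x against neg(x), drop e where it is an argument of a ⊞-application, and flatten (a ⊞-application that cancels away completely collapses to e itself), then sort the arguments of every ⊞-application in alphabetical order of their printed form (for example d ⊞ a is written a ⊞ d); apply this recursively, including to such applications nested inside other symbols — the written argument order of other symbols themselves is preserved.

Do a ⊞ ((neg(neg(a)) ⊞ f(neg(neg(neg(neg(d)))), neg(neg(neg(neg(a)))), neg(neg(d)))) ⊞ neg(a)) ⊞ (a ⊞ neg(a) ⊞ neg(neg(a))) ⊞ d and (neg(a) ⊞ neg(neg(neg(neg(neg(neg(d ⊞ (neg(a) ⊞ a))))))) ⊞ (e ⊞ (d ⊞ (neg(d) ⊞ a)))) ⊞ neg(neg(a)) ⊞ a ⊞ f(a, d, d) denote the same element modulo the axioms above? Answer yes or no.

Answer: no — a ⊞ a ⊞ d ⊞ f(d, a, d) vs a ⊞ a ⊞ d ⊞ f(a, d, d)

Derivation:
Left:  a ⊞ ((neg(neg(a)) ⊞ f(neg(neg(neg(neg(d)))), neg(neg(neg(neg(a)))), neg(neg(d)))) ⊞ neg(a)) ⊞ (a ⊞ neg(a) ⊞ neg(neg(a))) ⊞ d
  Push neg inside:  distribute neg over ⊞ and collapse double neg
  Collect terms:  a ⊞ a ⊞ f(d, a, d) ⊞ d
  Order the arguments:  a ⊞ a ⊞ d ⊞ f(d, a, d)
Right:  (neg(a) ⊞ neg(neg(neg(neg(neg(neg(d ⊞ (neg(a) ⊞ a))))))) ⊞ (e ⊞ (d ⊞ (neg(d) ⊞ a)))) ⊞ neg(neg(a)) ⊞ a ⊞ f(a, d, d)
  Push neg inside:  distribute neg over ⊞ and collapse double neg
  Collect terms:  a ⊞ a ⊞ d ⊞ f(a, d, d)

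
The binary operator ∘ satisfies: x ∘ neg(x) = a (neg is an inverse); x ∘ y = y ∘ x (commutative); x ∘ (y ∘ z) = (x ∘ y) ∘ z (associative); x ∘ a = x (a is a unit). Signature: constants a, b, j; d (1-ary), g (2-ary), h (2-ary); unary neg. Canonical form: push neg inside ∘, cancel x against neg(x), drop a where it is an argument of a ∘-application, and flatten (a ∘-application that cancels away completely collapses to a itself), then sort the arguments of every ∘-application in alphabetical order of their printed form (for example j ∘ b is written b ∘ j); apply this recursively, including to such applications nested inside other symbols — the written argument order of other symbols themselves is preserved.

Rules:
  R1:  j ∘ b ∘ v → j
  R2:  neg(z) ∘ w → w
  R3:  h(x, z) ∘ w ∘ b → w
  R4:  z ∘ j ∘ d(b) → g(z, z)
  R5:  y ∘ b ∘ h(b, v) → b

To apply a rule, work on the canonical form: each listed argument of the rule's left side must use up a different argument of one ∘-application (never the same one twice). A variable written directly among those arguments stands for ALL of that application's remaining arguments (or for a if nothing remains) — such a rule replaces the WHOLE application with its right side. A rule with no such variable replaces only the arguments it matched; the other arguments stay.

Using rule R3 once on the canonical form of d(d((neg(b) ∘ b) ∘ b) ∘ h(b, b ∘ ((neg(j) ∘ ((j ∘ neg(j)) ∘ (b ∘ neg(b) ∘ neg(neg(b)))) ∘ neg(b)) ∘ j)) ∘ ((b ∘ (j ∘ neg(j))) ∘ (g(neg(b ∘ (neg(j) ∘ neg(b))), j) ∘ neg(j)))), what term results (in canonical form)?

Canonical form:  d(b ∘ d(b) ∘ g(j, j) ∘ h(b, b) ∘ neg(j))
Apply R3:  consuming b, h(b, b);  w := d(b) ∘ g(j, j) ∘ neg(j), x := b, z := b
Every leftover argument binds to the variable; the entire application is replaced.
New term:  d(d(b) ∘ g(j, j) ∘ neg(j))

Answer: d(d(b) ∘ g(j, j) ∘ neg(j))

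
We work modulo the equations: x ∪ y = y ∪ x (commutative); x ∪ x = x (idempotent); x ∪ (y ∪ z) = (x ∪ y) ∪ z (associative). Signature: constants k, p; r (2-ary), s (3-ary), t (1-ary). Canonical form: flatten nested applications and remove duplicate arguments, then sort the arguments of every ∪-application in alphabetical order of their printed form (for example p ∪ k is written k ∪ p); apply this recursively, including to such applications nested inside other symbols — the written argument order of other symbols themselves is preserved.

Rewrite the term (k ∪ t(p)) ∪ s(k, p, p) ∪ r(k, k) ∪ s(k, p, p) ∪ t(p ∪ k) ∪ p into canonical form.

Flatten:  k ∪ t(p) ∪ s(k, p, p) ∪ r(k, k) ∪ s(k, p, p) ∪ t(p ∪ k) ∪ p
Inside:  t(p ∪ k)  →  t(k ∪ p)
Drop duplicates:  drop duplicate s(k, p, p)
Order the arguments:  k ∪ p ∪ r(k, k) ∪ s(k, p, p) ∪ t(k ∪ p) ∪ t(p)

Answer: k ∪ p ∪ r(k, k) ∪ s(k, p, p) ∪ t(k ∪ p) ∪ t(p)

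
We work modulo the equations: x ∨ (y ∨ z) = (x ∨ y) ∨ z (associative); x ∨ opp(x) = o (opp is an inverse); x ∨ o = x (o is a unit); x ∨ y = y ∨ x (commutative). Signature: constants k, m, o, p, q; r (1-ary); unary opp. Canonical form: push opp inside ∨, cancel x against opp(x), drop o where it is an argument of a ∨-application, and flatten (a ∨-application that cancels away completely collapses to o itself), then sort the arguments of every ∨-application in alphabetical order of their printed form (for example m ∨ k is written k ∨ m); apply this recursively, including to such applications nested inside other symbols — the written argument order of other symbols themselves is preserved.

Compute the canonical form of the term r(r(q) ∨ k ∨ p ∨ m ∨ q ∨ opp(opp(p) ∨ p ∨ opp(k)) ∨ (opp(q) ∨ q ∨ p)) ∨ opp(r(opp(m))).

Answer: opp(r(opp(m))) ∨ r(k ∨ k ∨ m ∨ p ∨ p ∨ q ∨ r(q))

Derivation:
Push opp inside:  distribute opp over ∨ and collapse double opp
Collect:  r(k ∨ k ∨ m ∨ p ∨ p ∨ q ∨ r(q)) ∨ opp(r(opp(m)))
Sort:  opp(r(opp(m))) ∨ r(k ∨ k ∨ m ∨ p ∨ p ∨ q ∨ r(q))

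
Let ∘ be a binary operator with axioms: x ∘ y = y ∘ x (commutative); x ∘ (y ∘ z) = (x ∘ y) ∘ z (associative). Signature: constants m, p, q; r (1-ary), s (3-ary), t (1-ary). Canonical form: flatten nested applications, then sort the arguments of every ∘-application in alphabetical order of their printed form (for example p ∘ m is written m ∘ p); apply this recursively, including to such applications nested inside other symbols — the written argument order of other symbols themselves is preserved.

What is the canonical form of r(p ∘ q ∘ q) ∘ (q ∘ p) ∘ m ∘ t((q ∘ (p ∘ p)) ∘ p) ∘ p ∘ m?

Merge nested applications:  r(p ∘ q ∘ q) ∘ q ∘ p ∘ m ∘ t((q ∘ (p ∘ p)) ∘ p) ∘ p ∘ m
Canonicalize subterm:  t((q ∘ (p ∘ p)) ∘ p)  →  t(p ∘ p ∘ p ∘ q)
Order the arguments:  m ∘ m ∘ p ∘ p ∘ q ∘ r(p ∘ q ∘ q) ∘ t(p ∘ p ∘ p ∘ q)

Answer: m ∘ m ∘ p ∘ p ∘ q ∘ r(p ∘ q ∘ q) ∘ t(p ∘ p ∘ p ∘ q)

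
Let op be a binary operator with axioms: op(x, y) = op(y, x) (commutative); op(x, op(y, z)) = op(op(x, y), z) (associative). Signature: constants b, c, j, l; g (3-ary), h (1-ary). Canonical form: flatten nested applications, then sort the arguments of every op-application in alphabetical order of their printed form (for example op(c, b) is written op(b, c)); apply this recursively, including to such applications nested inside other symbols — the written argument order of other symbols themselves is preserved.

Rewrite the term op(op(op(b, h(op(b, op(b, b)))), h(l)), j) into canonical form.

Flatten:  op(b, h(op(b, op(b, b))), h(l), j)
Canonicalize subterm:  h(op(b, op(b, b)))  →  h(op(b, b, b))
Order the arguments:  op(b, h(l), h(op(b, b, b)), j)

Answer: op(b, h(l), h(op(b, b, b)), j)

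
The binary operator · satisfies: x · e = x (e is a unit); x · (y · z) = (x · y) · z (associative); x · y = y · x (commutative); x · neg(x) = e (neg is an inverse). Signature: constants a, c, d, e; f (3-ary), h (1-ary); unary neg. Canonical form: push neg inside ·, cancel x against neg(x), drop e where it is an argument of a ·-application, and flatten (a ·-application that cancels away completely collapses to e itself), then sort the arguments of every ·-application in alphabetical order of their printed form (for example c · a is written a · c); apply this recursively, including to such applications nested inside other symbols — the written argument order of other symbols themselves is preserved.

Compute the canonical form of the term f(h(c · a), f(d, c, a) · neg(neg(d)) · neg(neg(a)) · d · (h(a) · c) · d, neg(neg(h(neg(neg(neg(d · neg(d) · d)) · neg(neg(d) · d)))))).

Answer: f(h(a · c), a · c · d · d · d · f(d, c, a) · h(a), h(neg(d)))

Derivation:
Focus inside:  f(d, c, a) · neg(neg(d)) · neg(neg(a)) · d · (h(a) · c) · d
Push neg inside:  distribute neg over · and collapse double neg
Collect terms:  f(d, c, a) · d · d · d · a · h(a) · c
Order the arguments:  a · c · d · d · d · f(d, c, a) · h(a)
Rebuild:  f(h(a · c), a · c · d · d · d · f(d, c, a) · h(a), h(neg(d)))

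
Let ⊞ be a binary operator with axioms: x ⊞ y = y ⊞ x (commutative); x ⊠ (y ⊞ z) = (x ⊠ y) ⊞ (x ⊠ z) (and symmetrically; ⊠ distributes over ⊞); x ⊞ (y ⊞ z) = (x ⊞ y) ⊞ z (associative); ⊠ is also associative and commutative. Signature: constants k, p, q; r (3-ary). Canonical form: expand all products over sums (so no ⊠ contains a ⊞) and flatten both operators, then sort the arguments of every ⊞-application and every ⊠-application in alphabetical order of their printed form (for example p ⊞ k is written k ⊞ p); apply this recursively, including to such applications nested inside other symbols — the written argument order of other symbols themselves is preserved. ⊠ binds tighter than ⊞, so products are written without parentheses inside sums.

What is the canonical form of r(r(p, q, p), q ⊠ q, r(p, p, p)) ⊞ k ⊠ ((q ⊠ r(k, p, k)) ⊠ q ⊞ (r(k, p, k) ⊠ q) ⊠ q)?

Answer: k ⊠ q ⊠ q ⊠ r(k, p, k) ⊞ k ⊠ q ⊠ q ⊠ r(k, p, k) ⊞ r(r(p, q, p), q ⊠ q, r(p, p, p))

Derivation:
Expand:  r(r(p, q, p), q ⊠ q, r(p, p, p)) ⊞ k ⊠ q ⊠ q ⊠ r(k, p, k) ⊞ k ⊠ q ⊠ q ⊠ r(k, p, k)
Sort:  k ⊠ q ⊠ q ⊠ r(k, p, k) ⊞ k ⊠ q ⊠ q ⊠ r(k, p, k) ⊞ r(r(p, q, p), q ⊠ q, r(p, p, p))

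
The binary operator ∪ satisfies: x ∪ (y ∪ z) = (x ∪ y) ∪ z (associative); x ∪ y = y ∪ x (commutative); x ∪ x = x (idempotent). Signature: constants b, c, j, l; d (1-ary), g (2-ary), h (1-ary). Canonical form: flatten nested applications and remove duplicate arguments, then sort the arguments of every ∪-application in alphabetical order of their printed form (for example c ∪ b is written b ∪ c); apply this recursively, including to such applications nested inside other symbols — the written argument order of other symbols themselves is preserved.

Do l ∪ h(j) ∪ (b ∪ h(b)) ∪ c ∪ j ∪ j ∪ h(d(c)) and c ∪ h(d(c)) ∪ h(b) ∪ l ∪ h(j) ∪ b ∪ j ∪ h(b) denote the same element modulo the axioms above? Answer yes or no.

Left:  l ∪ h(j) ∪ (b ∪ h(b)) ∪ c ∪ j ∪ j ∪ h(d(c))
  Un-nest:  l ∪ h(j) ∪ b ∪ h(b) ∪ c ∪ j ∪ j ∪ h(d(c))
  Deduplicate:  drop duplicate j
  Sort:  b ∪ c ∪ h(b) ∪ h(d(c)) ∪ h(j) ∪ j ∪ l
Right:  c ∪ h(d(c)) ∪ h(b) ∪ l ∪ h(j) ∪ b ∪ j ∪ h(b)
  Drop duplicates:  drop duplicate h(b)
  Order the arguments:  b ∪ c ∪ h(b) ∪ h(d(c)) ∪ h(j) ∪ j ∪ l

Answer: yes — both canonical forms are b ∪ c ∪ h(b) ∪ h(d(c)) ∪ h(j) ∪ j ∪ l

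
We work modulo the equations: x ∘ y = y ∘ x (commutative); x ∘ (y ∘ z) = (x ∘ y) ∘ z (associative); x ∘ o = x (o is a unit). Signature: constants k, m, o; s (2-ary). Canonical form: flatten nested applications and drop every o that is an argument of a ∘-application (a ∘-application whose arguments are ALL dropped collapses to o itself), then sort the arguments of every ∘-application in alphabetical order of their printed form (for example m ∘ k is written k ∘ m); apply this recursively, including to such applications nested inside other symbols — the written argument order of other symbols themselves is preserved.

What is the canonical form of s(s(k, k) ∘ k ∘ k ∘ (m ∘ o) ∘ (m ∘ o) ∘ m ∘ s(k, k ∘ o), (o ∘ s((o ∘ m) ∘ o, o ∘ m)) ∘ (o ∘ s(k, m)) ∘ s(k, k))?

Work inside:  (o ∘ s((o ∘ m) ∘ o, o ∘ m)) ∘ (o ∘ s(k, m)) ∘ s(k, k)
Merge nested applications:  o ∘ s((o ∘ m) ∘ o, o ∘ m) ∘ o ∘ s(k, m) ∘ s(k, k)
Inside:  s((o ∘ m) ∘ o, o ∘ m)  →  s(m, m)
Units out:  drop o (×2)
Sort:  s(k, k) ∘ s(k, m) ∘ s(m, m)
Put back:  s(k ∘ k ∘ m ∘ m ∘ m ∘ s(k, k) ∘ s(k, k), s(k, k) ∘ s(k, m) ∘ s(m, m))

Answer: s(k ∘ k ∘ m ∘ m ∘ m ∘ s(k, k) ∘ s(k, k), s(k, k) ∘ s(k, m) ∘ s(m, m))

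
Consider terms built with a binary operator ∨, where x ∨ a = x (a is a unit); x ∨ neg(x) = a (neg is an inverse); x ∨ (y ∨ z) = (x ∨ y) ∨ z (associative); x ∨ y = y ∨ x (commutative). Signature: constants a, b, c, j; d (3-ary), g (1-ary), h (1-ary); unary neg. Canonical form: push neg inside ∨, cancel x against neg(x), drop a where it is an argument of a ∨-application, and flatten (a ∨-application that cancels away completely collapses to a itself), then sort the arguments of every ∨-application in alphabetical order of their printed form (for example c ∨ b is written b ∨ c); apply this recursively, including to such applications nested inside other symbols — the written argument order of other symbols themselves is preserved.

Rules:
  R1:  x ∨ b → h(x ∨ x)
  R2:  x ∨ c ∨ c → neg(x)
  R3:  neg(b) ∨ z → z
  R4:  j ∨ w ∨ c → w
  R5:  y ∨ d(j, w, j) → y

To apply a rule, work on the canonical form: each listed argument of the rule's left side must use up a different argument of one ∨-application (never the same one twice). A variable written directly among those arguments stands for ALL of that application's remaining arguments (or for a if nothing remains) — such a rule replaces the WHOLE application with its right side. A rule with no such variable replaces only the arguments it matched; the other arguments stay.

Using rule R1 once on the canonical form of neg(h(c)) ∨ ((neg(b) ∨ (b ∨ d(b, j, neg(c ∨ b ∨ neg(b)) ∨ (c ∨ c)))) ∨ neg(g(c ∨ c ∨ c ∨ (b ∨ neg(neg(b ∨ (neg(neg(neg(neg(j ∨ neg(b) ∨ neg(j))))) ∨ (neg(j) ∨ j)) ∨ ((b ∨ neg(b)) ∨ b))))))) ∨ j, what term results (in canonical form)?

Answer: d(b, j, c) ∨ j ∨ neg(g(h(b ∨ b ∨ c ∨ c ∨ c ∨ c ∨ c ∨ c))) ∨ neg(h(c))

Derivation:
Canonical form:  d(b, j, c) ∨ j ∨ neg(g(b ∨ b ∨ c ∨ c ∨ c)) ∨ neg(h(c))
Match R1:  consume b;  x := b ∨ c ∨ c ∨ c
Every leftover argument binds to the variable; the entire application is replaced.
Result:  d(b, j, c) ∨ j ∨ neg(g(h(b ∨ b ∨ c ∨ c ∨ c ∨ c ∨ c ∨ c))) ∨ neg(h(c))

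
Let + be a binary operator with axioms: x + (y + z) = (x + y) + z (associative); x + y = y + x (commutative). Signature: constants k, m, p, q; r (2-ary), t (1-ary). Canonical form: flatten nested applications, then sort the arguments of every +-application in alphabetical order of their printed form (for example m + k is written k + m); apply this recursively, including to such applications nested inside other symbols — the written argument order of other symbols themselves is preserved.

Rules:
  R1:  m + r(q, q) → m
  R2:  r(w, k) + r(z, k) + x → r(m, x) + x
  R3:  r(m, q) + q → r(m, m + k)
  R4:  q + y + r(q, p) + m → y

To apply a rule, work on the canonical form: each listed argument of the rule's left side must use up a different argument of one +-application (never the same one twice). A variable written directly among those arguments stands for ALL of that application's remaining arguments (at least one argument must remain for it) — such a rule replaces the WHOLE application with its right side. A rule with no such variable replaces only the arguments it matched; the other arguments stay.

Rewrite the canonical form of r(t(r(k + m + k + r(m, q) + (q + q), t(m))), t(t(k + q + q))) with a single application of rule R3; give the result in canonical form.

Canonical form:  r(t(r(k + k + m + q + q + r(m, q), t(m))), t(t(k + q + q)))
Apply R3:  consuming q, r(m, q)
Giving:  r(t(r(k + k + m + q + r(m, k + m), t(m))), t(t(k + q + q)))

Answer: r(t(r(k + k + m + q + r(m, k + m), t(m))), t(t(k + q + q)))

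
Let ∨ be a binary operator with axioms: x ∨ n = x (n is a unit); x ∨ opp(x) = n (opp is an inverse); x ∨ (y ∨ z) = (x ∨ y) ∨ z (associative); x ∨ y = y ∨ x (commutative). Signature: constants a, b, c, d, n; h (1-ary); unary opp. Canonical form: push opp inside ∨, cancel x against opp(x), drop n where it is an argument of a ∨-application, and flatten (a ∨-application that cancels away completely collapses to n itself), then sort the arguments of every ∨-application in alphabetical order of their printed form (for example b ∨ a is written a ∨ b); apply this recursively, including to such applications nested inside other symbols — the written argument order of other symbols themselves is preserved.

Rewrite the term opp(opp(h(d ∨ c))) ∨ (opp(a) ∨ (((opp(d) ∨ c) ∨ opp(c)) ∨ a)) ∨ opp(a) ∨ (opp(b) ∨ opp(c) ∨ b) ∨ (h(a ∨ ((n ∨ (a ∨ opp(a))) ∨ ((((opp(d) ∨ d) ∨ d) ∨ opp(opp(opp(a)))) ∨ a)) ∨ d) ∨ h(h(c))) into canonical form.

Answer: h(a ∨ d ∨ d) ∨ h(c ∨ d) ∨ h(h(c)) ∨ opp(a) ∨ opp(c) ∨ opp(d)

Derivation:
Push opp inside:  distribute opp over ∨ and collapse double opp
Cancel:  b cancels
Combine occurrences:  h(c ∨ d) ∨ opp(a) ∨ opp(d) ∨ opp(c) ∨ h(a ∨ d ∨ d) ∨ h(h(c))
Sort:  h(a ∨ d ∨ d) ∨ h(c ∨ d) ∨ h(h(c)) ∨ opp(a) ∨ opp(c) ∨ opp(d)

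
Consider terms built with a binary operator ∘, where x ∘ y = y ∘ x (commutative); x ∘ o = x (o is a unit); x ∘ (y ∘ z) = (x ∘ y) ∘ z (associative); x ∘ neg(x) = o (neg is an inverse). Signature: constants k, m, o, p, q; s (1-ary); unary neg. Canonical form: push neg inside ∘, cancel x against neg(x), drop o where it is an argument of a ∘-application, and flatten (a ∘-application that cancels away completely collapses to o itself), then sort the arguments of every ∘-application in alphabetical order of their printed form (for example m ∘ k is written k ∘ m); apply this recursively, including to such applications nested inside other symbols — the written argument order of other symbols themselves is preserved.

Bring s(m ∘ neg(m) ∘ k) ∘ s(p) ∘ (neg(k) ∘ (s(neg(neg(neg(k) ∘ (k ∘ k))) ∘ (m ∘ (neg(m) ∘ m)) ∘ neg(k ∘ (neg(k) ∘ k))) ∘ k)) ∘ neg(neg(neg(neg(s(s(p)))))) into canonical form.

Answer: s(k) ∘ s(m) ∘ s(p) ∘ s(s(p))

Derivation:
Push neg inside:  distribute neg over ∘ and collapse double neg
Cancel inverse pairs:  k cancels
Collect:  s(k) ∘ s(p) ∘ s(m) ∘ s(s(p))
Order the arguments:  s(k) ∘ s(m) ∘ s(p) ∘ s(s(p))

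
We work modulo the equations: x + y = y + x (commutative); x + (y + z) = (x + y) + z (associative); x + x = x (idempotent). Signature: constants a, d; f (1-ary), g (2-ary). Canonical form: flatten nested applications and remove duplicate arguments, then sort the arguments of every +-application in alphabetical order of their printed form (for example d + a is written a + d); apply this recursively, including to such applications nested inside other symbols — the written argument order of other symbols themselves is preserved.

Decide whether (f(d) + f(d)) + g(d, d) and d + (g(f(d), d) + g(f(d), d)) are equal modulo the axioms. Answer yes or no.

Answer: no — f(d) + g(d, d) vs d + g(f(d), d)

Derivation:
Left:  (f(d) + f(d)) + g(d, d)
  Flatten:  f(d) + f(d) + g(d, d)
  Deduplicate:  drop duplicate f(d)
  Order the arguments:  f(d) + g(d, d)
Right:  d + (g(f(d), d) + g(f(d), d))
  Merge nested applications:  d + g(f(d), d) + g(f(d), d)
  Deduplicate:  drop duplicate g(f(d), d)
  Sort arguments:  d + g(f(d), d)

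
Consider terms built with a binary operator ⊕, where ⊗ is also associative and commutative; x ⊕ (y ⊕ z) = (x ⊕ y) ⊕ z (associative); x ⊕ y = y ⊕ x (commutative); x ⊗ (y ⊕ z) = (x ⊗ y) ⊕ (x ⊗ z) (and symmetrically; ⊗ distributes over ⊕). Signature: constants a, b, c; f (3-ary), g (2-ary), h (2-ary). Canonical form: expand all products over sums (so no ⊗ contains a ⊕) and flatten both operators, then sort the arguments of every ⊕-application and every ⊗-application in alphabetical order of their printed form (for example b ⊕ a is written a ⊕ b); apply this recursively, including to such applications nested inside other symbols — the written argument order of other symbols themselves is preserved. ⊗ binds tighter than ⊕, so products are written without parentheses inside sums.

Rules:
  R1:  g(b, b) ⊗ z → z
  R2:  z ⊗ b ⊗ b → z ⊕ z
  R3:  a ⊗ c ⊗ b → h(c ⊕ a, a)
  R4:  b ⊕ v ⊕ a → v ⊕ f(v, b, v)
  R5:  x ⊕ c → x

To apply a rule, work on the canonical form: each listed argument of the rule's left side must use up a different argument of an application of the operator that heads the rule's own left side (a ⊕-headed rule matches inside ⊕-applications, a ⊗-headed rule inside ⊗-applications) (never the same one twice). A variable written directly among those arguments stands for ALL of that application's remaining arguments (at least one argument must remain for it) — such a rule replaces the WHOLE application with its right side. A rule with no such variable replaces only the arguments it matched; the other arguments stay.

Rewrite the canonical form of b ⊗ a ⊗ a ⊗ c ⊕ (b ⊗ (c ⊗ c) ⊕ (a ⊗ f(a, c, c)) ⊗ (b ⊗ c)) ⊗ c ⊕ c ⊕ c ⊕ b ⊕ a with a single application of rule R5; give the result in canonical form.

Answer: a ⊕ a ⊗ a ⊗ b ⊗ c ⊕ a ⊗ b ⊗ c ⊗ c ⊗ f(a, c, c) ⊕ b ⊕ b ⊗ c ⊗ c ⊗ c ⊕ c

Derivation:
Canonical form:  a ⊕ a ⊗ a ⊗ b ⊗ c ⊕ a ⊗ b ⊗ c ⊗ c ⊗ f(a, c, c) ⊕ b ⊕ b ⊗ c ⊗ c ⊗ c ⊕ c ⊕ c
Apply R5:  consuming c;  x := a ⊕ a ⊗ a ⊗ b ⊗ c ⊕ a ⊗ b ⊗ c ⊗ c ⊗ f(a, c, c) ⊕ b ⊕ b ⊗ c ⊗ c ⊗ c ⊕ c
The extension variable absorbs all remaining arguments, so the whole application is rewritten.
Giving:  a ⊕ a ⊗ a ⊗ b ⊗ c ⊕ a ⊗ b ⊗ c ⊗ c ⊗ f(a, c, c) ⊕ b ⊕ b ⊗ c ⊗ c ⊗ c ⊕ c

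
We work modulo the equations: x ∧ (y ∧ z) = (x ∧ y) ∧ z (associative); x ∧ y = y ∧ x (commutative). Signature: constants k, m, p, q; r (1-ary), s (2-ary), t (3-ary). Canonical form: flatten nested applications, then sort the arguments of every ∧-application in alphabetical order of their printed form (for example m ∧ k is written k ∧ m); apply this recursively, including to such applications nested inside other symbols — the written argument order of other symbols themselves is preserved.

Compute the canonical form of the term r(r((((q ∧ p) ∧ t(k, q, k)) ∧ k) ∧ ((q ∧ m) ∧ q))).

Answer: r(r(k ∧ m ∧ p ∧ q ∧ q ∧ q ∧ t(k, q, k)))

Derivation:
Work inside:  (((q ∧ p) ∧ t(k, q, k)) ∧ k) ∧ ((q ∧ m) ∧ q)
Merge nested applications:  q ∧ p ∧ t(k, q, k) ∧ k ∧ q ∧ m ∧ q
Order the arguments:  k ∧ m ∧ p ∧ q ∧ q ∧ q ∧ t(k, q, k)
Rebuild:  r(r(k ∧ m ∧ p ∧ q ∧ q ∧ q ∧ t(k, q, k)))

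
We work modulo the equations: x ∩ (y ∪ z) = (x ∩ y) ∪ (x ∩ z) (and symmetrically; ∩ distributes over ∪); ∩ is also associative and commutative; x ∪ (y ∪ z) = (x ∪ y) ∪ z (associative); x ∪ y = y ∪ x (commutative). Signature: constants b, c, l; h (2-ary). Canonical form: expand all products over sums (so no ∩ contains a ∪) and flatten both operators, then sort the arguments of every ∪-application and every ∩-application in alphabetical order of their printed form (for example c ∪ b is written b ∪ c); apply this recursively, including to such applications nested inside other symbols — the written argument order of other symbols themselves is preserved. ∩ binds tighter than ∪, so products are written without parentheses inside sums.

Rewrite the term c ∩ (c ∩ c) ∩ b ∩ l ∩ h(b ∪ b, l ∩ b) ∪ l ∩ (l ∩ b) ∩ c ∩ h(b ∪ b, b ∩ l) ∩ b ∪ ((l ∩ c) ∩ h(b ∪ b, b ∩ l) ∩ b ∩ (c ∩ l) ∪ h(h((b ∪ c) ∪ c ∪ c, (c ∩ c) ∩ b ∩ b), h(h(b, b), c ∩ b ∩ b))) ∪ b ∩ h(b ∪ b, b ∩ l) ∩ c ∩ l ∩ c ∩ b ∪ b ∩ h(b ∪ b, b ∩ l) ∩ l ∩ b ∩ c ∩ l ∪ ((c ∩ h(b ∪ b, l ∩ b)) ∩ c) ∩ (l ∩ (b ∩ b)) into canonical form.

Answer: b ∩ b ∩ c ∩ c ∩ h(b ∪ b, b ∩ l) ∩ l ∪ b ∩ b ∩ c ∩ c ∩ h(b ∪ b, b ∩ l) ∩ l ∪ b ∩ b ∩ c ∩ h(b ∪ b, b ∩ l) ∩ l ∩ l ∪ b ∩ b ∩ c ∩ h(b ∪ b, b ∩ l) ∩ l ∩ l ∪ b ∩ c ∩ c ∩ c ∩ h(b ∪ b, b ∩ l) ∩ l ∪ b ∩ c ∩ c ∩ h(b ∪ b, b ∩ l) ∩ l ∩ l ∪ h(h(b ∪ c ∪ c ∪ c, b ∩ b ∩ c ∩ c), h(h(b, b), b ∩ b ∩ c))

Derivation:
Un-nest:  b ∩ c ∩ c ∩ c ∩ h(b ∪ b, b ∩ l) ∩ l ∪ b ∩ b ∩ c ∩ h(b ∪ b, b ∩ l) ∩ l ∩ l ∪ b ∩ c ∩ c ∩ h(b ∪ b, b ∩ l) ∩ l ∩ l ∪ h(h(b ∪ c ∪ c ∪ c, b ∩ b ∩ c ∩ c), h(h(b, b), b ∩ b ∩ c)) ∪ b ∩ b ∩ c ∩ c ∩ h(b ∪ b, b ∩ l) ∩ l ∪ b ∩ b ∩ c ∩ h(b ∪ b, b ∩ l) ∩ l ∩ l ∪ b ∩ b ∩ c ∩ c ∩ h(b ∪ b, b ∩ l) ∩ l
Sort arguments:  b ∩ b ∩ c ∩ c ∩ h(b ∪ b, b ∩ l) ∩ l ∪ b ∩ b ∩ c ∩ c ∩ h(b ∪ b, b ∩ l) ∩ l ∪ b ∩ b ∩ c ∩ h(b ∪ b, b ∩ l) ∩ l ∩ l ∪ b ∩ b ∩ c ∩ h(b ∪ b, b ∩ l) ∩ l ∩ l ∪ b ∩ c ∩ c ∩ c ∩ h(b ∪ b, b ∩ l) ∩ l ∪ b ∩ c ∩ c ∩ h(b ∪ b, b ∩ l) ∩ l ∩ l ∪ h(h(b ∪ c ∪ c ∪ c, b ∩ b ∩ c ∩ c), h(h(b, b), b ∩ b ∩ c))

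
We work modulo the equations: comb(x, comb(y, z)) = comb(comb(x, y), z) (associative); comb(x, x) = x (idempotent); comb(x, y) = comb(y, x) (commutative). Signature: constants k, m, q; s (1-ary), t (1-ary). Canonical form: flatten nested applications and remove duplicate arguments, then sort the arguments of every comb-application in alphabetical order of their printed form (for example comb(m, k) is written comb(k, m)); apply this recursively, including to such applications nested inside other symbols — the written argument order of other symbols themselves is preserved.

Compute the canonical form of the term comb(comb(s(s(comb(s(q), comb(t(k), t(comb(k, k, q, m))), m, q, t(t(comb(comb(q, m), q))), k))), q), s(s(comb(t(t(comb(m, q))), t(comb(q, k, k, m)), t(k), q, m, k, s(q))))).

Flatten:  comb(s(s(comb(s(q), comb(t(k), t(comb(k, k, q, m))), m, q, t(t(comb(comb(q, m), q))), k))), q, s(s(comb(t(t(comb(m, q))), t(comb(q, k, k, m)), t(k), q, m, k, s(q)))))
Inside:  s(s(comb(s(q), comb(t(k), t(comb(k, k, q, m))), m, q, t(t(comb(comb(q, m), q))), k)))  →  s(s(comb(k, m, q, s(q), t(comb(k, m, q)), t(k), t(t(comb(m, q))))))
Inside:  s(s(comb(t(t(comb(m, q))), t(comb(q, k, k, m)), t(k), q, m, k, s(q))))  →  s(s(comb(k, m, q, s(q), t(comb(k, m, q)), t(k), t(t(comb(m, q))))))
Idempotence:  drop duplicate s(s(comb(k, m, q, s(q), t(comb(k, m, q)), t(k), t(t(comb(m, q))))))
Sort:  comb(q, s(s(comb(k, m, q, s(q), t(comb(k, m, q)), t(k), t(t(comb(m, q)))))))

Answer: comb(q, s(s(comb(k, m, q, s(q), t(comb(k, m, q)), t(k), t(t(comb(m, q)))))))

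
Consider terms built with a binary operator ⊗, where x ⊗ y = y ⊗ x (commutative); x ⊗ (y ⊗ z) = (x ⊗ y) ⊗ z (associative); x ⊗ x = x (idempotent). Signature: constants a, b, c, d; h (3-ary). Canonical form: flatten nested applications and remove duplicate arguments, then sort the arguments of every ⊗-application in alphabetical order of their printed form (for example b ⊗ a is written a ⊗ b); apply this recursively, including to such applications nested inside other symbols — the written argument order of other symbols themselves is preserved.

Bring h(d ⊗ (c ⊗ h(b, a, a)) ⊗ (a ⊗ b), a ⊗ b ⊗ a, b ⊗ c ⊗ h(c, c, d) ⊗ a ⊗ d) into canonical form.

Work inside:  d ⊗ (c ⊗ h(b, a, a)) ⊗ (a ⊗ b)
Un-nest:  d ⊗ c ⊗ h(b, a, a) ⊗ a ⊗ b
Sort:  a ⊗ b ⊗ c ⊗ d ⊗ h(b, a, a)
Rebuild:  h(a ⊗ b ⊗ c ⊗ d ⊗ h(b, a, a), a ⊗ b, a ⊗ b ⊗ c ⊗ d ⊗ h(c, c, d))

Answer: h(a ⊗ b ⊗ c ⊗ d ⊗ h(b, a, a), a ⊗ b, a ⊗ b ⊗ c ⊗ d ⊗ h(c, c, d))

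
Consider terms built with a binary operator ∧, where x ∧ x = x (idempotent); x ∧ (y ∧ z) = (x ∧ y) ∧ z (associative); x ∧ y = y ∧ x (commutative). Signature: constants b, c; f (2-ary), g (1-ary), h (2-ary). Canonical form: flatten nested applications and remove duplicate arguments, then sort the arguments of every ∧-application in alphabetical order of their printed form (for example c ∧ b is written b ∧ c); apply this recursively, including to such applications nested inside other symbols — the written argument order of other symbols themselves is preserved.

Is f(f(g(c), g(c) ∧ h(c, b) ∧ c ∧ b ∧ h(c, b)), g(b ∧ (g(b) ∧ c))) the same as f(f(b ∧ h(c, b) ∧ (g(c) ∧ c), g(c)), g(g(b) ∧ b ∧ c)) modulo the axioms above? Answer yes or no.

Answer: no — f(f(g(c), b ∧ c ∧ g(c) ∧ h(c, b)), g(b ∧ c ∧ g(b))) vs f(f(b ∧ c ∧ g(c) ∧ h(c, b), g(c)), g(b ∧ c ∧ g(b)))

Derivation:
Left:  f(f(g(c), g(c) ∧ h(c, b) ∧ c ∧ b ∧ h(c, b)), g(b ∧ (g(b) ∧ c)))
  Work inside:  g(c) ∧ h(c, b) ∧ c ∧ b ∧ h(c, b)
  Deduplicate:  drop duplicate h(c, b)
  Order the arguments:  b ∧ c ∧ g(c) ∧ h(c, b)
  Reassemble:  f(f(g(c), b ∧ c ∧ g(c) ∧ h(c, b)), g(b ∧ c ∧ g(b)))
Right:  f(f(b ∧ h(c, b) ∧ (g(c) ∧ c), g(c)), g(g(b) ∧ b ∧ c))
  Work inside:  b ∧ h(c, b) ∧ (g(c) ∧ c)
  Un-nest:  b ∧ h(c, b) ∧ g(c) ∧ c
  Order the arguments:  b ∧ c ∧ g(c) ∧ h(c, b)
  Reassemble:  f(f(b ∧ c ∧ g(c) ∧ h(c, b), g(c)), g(b ∧ c ∧ g(b)))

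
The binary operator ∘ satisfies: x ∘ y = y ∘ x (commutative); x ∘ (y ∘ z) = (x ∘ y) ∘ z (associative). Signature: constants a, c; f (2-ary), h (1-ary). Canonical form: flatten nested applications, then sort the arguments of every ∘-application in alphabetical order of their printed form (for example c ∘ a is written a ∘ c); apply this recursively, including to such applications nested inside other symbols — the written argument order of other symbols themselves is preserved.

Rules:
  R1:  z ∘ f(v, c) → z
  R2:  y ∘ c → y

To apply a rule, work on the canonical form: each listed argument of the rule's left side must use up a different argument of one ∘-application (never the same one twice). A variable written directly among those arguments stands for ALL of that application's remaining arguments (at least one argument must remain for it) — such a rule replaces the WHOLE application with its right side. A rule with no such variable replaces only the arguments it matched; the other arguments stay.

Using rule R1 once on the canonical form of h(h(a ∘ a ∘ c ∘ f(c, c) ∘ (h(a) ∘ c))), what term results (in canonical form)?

Answer: h(h(a ∘ a ∘ c ∘ c ∘ h(a)))

Derivation:
Canonical form:  h(h(a ∘ a ∘ c ∘ c ∘ f(c, c) ∘ h(a)))
Match R1:  consume f(c, c);  v := c, z := a ∘ a ∘ c ∘ c ∘ h(a)
Every leftover argument binds to the variable; the entire application is replaced.
New term:  h(h(a ∘ a ∘ c ∘ c ∘ h(a)))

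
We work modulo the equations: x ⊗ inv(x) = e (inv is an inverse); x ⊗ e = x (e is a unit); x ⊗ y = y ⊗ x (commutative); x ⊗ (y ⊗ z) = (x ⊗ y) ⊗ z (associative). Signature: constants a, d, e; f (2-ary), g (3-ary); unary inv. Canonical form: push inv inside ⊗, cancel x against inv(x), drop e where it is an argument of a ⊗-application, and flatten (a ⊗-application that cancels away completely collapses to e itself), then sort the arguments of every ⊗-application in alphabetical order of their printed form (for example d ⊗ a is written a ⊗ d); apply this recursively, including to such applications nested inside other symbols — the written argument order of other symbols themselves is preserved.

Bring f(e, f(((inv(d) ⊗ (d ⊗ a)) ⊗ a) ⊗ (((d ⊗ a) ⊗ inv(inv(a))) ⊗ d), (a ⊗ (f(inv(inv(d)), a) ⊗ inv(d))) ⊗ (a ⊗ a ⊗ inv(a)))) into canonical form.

Answer: f(e, f(a ⊗ a ⊗ a ⊗ a ⊗ d ⊗ d, a ⊗ a ⊗ f(d, a) ⊗ inv(d)))

Derivation:
Focus inside:  ((inv(d) ⊗ (d ⊗ a)) ⊗ a) ⊗ (((d ⊗ a) ⊗ inv(inv(a))) ⊗ d)
Push inv inside:  distribute inv over ⊗ and collapse double inv
Collect terms:  d ⊗ d ⊗ a ⊗ a ⊗ a ⊗ a
Sort arguments:  a ⊗ a ⊗ a ⊗ a ⊗ d ⊗ d
Reassemble:  f(e, f(a ⊗ a ⊗ a ⊗ a ⊗ d ⊗ d, a ⊗ a ⊗ f(d, a) ⊗ inv(d)))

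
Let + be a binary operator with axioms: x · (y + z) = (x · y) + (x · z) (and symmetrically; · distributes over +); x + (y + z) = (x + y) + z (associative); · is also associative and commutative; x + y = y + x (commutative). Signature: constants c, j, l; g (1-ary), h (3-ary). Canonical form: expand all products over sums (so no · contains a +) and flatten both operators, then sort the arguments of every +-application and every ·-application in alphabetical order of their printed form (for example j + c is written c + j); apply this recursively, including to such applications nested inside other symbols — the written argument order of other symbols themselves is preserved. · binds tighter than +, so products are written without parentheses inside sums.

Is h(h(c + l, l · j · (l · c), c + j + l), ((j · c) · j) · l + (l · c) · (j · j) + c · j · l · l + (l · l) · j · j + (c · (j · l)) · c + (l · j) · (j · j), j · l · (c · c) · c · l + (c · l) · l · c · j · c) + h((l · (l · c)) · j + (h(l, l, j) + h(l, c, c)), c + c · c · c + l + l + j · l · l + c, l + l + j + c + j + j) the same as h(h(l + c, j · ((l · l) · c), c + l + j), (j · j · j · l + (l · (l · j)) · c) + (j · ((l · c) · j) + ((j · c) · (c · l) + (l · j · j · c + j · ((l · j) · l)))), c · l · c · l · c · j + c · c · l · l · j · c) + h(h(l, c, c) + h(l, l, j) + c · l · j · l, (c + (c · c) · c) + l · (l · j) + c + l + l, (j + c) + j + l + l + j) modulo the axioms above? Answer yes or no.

Answer: yes — both canonical forms are h(c · j · l · l + h(l, c, c) + h(l, l, j), c + c + c · c · c + j · l · l + l + l, c + j + j + j + l + l) + h(h(c + l, c · j · l · l, c + j + l), c · c · j · l + c · j · j · l + c · j · j · l + c · j · l · l + j · j · j · l + j · j · l · l, c · c · c · j · l · l + c · c · c · j · l · l)

Derivation:
Left:  h(h(c + l, l · j · (l · c), c + j + l), ((j · c) · j) · l + (l · c) · (j · j) + c · j · l · l + (l · l) · j · j + (c · (j · l)) · c + (l · j) · (j · j), j · l · (c · c) · c · l + (c · l) · l · c · j · c) + h((l · (l · c)) · j + (h(l, l, j) + h(l, c, c)), c + c · c · c + l + l + j · l · l + c, l + l + j + c + j + j)
  Merge nested applications:  h(h(c + l, c · j · l · l, c + j + l), c · c · j · l + c · j · j · l + c · j · j · l + c · j · l · l + j · j · j · l + j · j · l · l, c · c · c · j · l · l + c · c · c · j · l · l) + h(c · j · l · l + h(l, c, c) + h(l, l, j), c + c + c · c · c + j · l · l + l + l, c + j + j + j + l + l)
  Order the arguments:  h(c · j · l · l + h(l, c, c) + h(l, l, j), c + c + c · c · c + j · l · l + l + l, c + j + j + j + l + l) + h(h(c + l, c · j · l · l, c + j + l), c · c · j · l + c · j · j · l + c · j · j · l + c · j · l · l + j · j · j · l + j · j · l · l, c · c · c · j · l · l + c · c · c · j · l · l)
Right:  h(h(l + c, j · ((l · l) · c), c + l + j), (j · j · j · l + (l · (l · j)) · c) + (j · ((l · c) · j) + ((j · c) · (c · l) + (l · j · j · c + j · ((l · j) · l)))), c · l · c · l · c · j + c · c · l · l · j · c) + h(h(l, c, c) + h(l, l, j) + c · l · j · l, (c + (c · c) · c) + l · (l · j) + c + l + l, (j + c) + j + l + l + j)
  Un-nest:  h(h(c + l, c · j · l · l, c + j + l), c · c · j · l + c · j · j · l + c · j · j · l + c · j · l · l + j · j · j · l + j · j · l · l, c · c · c · j · l · l + c · c · c · j · l · l) + h(c · j · l · l + h(l, c, c) + h(l, l, j), c + c + c · c · c + j · l · l + l + l, c + j + j + j + l + l)
  Sort:  h(c · j · l · l + h(l, c, c) + h(l, l, j), c + c + c · c · c + j · l · l + l + l, c + j + j + j + l + l) + h(h(c + l, c · j · l · l, c + j + l), c · c · j · l + c · j · j · l + c · j · j · l + c · j · l · l + j · j · j · l + j · j · l · l, c · c · c · j · l · l + c · c · c · j · l · l)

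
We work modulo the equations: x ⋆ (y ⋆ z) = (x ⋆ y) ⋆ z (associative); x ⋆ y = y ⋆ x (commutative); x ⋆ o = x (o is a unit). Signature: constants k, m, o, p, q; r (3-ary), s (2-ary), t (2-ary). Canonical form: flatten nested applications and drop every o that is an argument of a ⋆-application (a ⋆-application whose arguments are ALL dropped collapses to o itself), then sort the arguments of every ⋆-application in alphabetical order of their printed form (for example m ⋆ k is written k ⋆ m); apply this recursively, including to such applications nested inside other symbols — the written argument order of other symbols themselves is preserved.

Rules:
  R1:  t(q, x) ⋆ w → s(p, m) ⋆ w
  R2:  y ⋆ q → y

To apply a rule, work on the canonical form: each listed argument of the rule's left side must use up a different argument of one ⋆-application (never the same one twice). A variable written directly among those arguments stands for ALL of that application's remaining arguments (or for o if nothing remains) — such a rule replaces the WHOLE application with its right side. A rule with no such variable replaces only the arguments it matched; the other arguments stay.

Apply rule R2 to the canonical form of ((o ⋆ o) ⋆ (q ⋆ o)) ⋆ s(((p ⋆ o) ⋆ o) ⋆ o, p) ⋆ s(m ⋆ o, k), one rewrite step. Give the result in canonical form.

Answer: s(m, k) ⋆ s(p, p)

Derivation:
Canonical form:  q ⋆ s(m, k) ⋆ s(p, p)
R2 matches:  uses q;  y := s(m, k) ⋆ s(p, p)
The variable takes the whole remainder — replace the entire application.
New term:  s(m, k) ⋆ s(p, p)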